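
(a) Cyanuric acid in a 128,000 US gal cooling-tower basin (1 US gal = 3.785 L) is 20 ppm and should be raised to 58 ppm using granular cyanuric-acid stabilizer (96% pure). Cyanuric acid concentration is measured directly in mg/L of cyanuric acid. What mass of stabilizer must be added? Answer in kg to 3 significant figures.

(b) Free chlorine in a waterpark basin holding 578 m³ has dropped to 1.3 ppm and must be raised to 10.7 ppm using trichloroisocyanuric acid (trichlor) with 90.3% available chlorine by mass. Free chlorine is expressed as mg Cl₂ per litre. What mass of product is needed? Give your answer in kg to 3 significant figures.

(a) Volume: 128,000 US gal × 3.785 L/gal = 484,480 L.
(a) CYA to add: (58 − 20) = 38 mg/L × 484,480 L = 18,410 g cyanuric acid.
(a) At 96% purity: 18,410 / 0.96 = 19,180 g product.

(b) Volume: 578 m³ = 578,000 L.
(b) Chlorine deficit: 10.7 − 1.3 = 9.4 ppm = 9.4 mg/L as Cl₂.
(b) Cl₂ equivalent needed: 9.4 mg/L × 578,000 L = 5,433,000 mg = 5433 g.
(b) Product at 90.3% available chlorine: 5433 / 0.903 = 6017 g.

(a) 19.2 kg; (b) 6.02 kg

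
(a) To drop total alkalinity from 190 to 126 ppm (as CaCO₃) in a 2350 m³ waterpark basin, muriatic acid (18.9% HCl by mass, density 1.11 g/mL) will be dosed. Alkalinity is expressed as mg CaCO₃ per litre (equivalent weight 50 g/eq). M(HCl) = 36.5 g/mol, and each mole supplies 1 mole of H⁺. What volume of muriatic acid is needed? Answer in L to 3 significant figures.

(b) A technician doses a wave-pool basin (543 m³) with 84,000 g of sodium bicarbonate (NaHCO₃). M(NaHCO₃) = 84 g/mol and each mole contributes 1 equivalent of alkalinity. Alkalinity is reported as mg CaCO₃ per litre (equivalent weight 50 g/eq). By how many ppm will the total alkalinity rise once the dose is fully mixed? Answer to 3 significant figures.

(a) 523 L; (b) 92.1 ppm

(a) Volume: 2350 m³ = 2,350,000 L.
(a) Alkalinity to neutralize: (190 − 126) = 64 mg/L as CaCO₃ × 2,350,000 L = 150,400 g as CaCO₃.
(a) Equivalents of H⁺ required: 150,400 ÷ 50 g/eq = 3008 eq = 3008 mol HCl.
(a) Mass of HCl: 3008 × 36.5 = 109,800 g.
(a) Mass of 18.9% solution: 109,800 / 0.189 = 580,900 g.
(a) Volume: 580,900 g ÷ 1.11 g/mL = 523,300 mL.

(b) Volume: 543 m³ = 543,000 L.
(b) Moles of NaHCO₃: 84,000 g ÷ 84 g/mol = 1000 mol → 1000 eq of alkalinity.
(b) As CaCO₃: 1000 eq × 50 g/eq = 50,000 g.
(b) Rise: 50,000 g / 543,000 L × 1000 = 92.08 mg/L.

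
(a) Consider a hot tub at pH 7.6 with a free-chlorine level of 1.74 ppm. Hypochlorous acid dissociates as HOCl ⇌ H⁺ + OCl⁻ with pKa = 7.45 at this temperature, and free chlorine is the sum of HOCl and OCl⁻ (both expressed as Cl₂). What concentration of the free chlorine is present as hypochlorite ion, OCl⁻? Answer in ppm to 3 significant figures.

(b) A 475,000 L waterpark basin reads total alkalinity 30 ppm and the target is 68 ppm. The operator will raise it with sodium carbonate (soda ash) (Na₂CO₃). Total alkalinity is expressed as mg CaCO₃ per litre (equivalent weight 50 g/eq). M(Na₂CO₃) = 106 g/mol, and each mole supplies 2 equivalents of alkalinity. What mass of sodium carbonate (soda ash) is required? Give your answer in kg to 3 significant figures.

(a) 1.02 ppm; (b) 19.1 kg

(a) [OCl⁻]/[HOCl] = 10^(pH − pKa) = 10^(7.6 − 7.45) = 10^0.15 = 1.413.
(a) Fraction as HOCl = 1 / (1 + 1.413) = 0.4145.
(a) OCl⁻ = (1 − 0.4145) × 1.74 ppm = 1.019 ppm.

(b) Alkalinity to add: (68 − 30) = 38 mg/L as CaCO₃ × 475,000 L = 18,050 g as CaCO₃.
(b) Equivalents: 18,050 g ÷ 50 g/eq = 361 eq.
(b) Each mole of Na₂CO₃ supplies 2 eq, so 361 / 2 = 180.5 mol.
(b) Mass: 180.5 mol × 106 g/mol = 19,130 g.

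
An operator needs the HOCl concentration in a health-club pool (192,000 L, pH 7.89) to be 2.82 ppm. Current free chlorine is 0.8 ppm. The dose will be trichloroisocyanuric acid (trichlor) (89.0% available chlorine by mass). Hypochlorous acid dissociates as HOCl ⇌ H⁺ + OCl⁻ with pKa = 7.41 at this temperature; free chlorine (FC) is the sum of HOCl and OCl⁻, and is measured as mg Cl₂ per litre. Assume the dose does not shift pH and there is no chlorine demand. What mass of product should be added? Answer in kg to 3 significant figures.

[OCl⁻]/[HOCl] = 10^(pH − pKa) = 10^(7.89 − 7.41) = 3.02; fraction as HOCl = 1/(1 + 3.02) = 0.2488.
Free chlorine required for 2.82 ppm HOCl: 2.82 / 0.2488 = 11.34 ppm.
FC to add: 11.34 − 0.8 = 10.54 mg/L as Cl₂.
Cl₂ equivalent: 10.54 mg/L × 192,000 L = 2023 g.
Product at 89.0% available Cl: 2023 / 0.89 = 2273 g.

2.27 kg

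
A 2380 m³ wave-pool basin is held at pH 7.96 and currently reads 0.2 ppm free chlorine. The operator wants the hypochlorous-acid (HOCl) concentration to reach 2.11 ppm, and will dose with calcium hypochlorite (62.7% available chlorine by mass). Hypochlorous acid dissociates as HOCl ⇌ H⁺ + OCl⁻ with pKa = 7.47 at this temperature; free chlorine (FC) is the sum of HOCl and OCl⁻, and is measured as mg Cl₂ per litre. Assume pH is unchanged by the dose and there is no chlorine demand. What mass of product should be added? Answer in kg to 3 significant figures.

Volume: 2380 m³ = 2,380,000 L.
[OCl⁻]/[HOCl] = 10^(pH − pKa) = 10^(7.96 − 7.47) = 3.09; fraction as HOCl = 1/(1 + 3.09) = 0.2445.
Free chlorine required for 2.11 ppm HOCl: 2.11 / 0.2445 = 8.631 ppm.
FC to add: 8.631 − 0.2 = 8.431 mg/L as Cl₂.
Cl₂ equivalent: 8.431 mg/L × 2,380,000 L = 20,060 g.
Product at 62.7% available Cl: 20,060 / 0.627 = 32,000 g.

32.0 kg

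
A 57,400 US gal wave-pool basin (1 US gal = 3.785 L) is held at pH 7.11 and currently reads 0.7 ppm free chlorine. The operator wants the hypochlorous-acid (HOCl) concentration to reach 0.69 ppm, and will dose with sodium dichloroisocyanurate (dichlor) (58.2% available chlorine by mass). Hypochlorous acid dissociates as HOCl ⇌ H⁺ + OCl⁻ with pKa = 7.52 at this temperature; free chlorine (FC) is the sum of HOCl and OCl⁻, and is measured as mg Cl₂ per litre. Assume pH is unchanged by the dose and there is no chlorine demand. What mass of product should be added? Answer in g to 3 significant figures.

96.5 g

Volume: 57,400 US gal × 3.785 L/gal = 217,259 L.
[OCl⁻]/[HOCl] = 10^(pH − pKa) = 10^(7.11 − 7.52) = 0.389; fraction as HOCl = 1/(1 + 0.389) = 0.7199.
Free chlorine required for 0.69 ppm HOCl: 0.69 / 0.7199 = 0.9584 ppm.
FC to add: 0.9584 − 0.7 = 0.2584 mg/L as Cl₂.
Cl₂ equivalent: 0.2584 mg/L × 217,259 L = 56.15 g.
Product at 58.2% available Cl: 56.15 / 0.582 = 96.48 g.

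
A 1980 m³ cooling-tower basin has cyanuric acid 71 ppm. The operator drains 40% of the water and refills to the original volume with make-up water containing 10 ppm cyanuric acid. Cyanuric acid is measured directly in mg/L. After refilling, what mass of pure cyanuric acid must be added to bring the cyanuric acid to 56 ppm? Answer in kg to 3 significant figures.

18.6 kg

Volume: 1980 m³ = 1,980,000 L.
After draining 40% and refilling: 71 × 0.60 + 10 × 0.40 = 46.6 ppm.
Deficit to target: 56 − 46.6 = 9.4 mg/L.
Mass: 9.4 mg/L × 1,980,000 L = 18,610 g cyanuric acid.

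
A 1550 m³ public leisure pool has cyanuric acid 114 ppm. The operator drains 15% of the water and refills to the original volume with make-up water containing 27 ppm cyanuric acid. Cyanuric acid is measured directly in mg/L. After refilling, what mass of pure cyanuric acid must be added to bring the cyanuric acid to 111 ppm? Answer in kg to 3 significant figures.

Volume: 1550 m³ = 1,550,000 L.
After draining 15% and refilling: 114 × 0.85 + 27 × 0.15 = 100.95 ppm.
Deficit to target: 111 − 100.95 = 10.05 mg/L.
Mass: 10.05 mg/L × 1,550,000 L = 15,580 g cyanuric acid.

15.6 kg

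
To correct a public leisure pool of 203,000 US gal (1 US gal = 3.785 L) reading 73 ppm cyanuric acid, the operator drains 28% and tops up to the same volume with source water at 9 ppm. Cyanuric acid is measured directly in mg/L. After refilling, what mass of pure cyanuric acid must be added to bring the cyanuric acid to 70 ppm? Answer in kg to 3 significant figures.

11.5 kg

Volume: 203,000 US gal × 3.785 L/gal = 768,355 L.
After draining 28% and refilling: 73 × 0.72 + 9 × 0.28 = 55.08 ppm.
Deficit to target: 70 − 55.08 = 14.92 mg/L.
Mass: 14.92 mg/L × 768,355 L = 11,460 g cyanuric acid.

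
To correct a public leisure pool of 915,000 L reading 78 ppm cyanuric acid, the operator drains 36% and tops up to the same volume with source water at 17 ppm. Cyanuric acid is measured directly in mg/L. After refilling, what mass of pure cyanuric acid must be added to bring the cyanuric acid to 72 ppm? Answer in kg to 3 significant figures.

14.6 kg

After draining 36% and refilling: 78 × 0.64 + 17 × 0.36 = 56.04 ppm.
Deficit to target: 72 − 56.04 = 15.96 mg/L.
Mass: 15.96 mg/L × 915,000 L = 14,600 g cyanuric acid.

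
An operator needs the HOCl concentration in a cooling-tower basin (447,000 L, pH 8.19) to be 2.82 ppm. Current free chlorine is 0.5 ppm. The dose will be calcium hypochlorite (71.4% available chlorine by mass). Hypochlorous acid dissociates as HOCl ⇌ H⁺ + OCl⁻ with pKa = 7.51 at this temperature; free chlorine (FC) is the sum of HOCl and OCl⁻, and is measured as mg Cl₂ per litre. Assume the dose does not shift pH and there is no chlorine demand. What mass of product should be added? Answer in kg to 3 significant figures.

9.90 kg

[OCl⁻]/[HOCl] = 10^(pH − pKa) = 10^(8.19 − 7.51) = 4.786; fraction as HOCl = 1/(1 + 4.786) = 0.1728.
Free chlorine required for 2.82 ppm HOCl: 2.82 / 0.1728 = 16.32 ppm.
FC to add: 16.32 − 0.5 = 15.82 mg/L as Cl₂.
Cl₂ equivalent: 15.82 mg/L × 447,000 L = 7070 g.
Product at 71.4% available Cl: 7070 / 0.714 = 9902 g.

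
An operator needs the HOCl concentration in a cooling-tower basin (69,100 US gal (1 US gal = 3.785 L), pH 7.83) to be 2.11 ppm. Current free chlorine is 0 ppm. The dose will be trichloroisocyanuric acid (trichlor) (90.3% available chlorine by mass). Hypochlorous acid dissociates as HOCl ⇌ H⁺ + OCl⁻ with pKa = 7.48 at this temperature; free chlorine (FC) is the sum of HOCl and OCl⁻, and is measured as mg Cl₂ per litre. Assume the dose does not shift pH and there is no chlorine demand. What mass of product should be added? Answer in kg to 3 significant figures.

1.98 kg

Volume: 69,100 US gal × 3.785 L/gal = 261,544 L.
[OCl⁻]/[HOCl] = 10^(pH − pKa) = 10^(7.83 − 7.48) = 2.239; fraction as HOCl = 1/(1 + 2.239) = 0.3088.
Free chlorine required for 2.11 ppm HOCl: 2.11 / 0.3088 = 6.834 ppm.
FC to add: 6.834 − 0 = 6.834 mg/L as Cl₂.
Cl₂ equivalent: 6.834 mg/L × 261,544 L = 1787 g.
Product at 90.3% available Cl: 1787 / 0.903 = 1979 g.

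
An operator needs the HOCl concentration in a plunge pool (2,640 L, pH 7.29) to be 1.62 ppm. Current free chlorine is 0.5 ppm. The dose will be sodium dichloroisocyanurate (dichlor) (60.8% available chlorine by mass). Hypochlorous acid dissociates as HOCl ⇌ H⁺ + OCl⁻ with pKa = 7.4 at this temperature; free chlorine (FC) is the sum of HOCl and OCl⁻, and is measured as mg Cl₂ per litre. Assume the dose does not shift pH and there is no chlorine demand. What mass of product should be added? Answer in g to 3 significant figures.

[OCl⁻]/[HOCl] = 10^(pH − pKa) = 10^(7.29 − 7.4) = 0.7762; fraction as HOCl = 1/(1 + 0.7762) = 0.563.
Free chlorine required for 1.62 ppm HOCl: 1.62 / 0.563 = 2.878 ppm.
FC to add: 2.878 − 0.5 = 2.378 mg/L as Cl₂.
Cl₂ equivalent: 2.378 mg/L × 2,640 L = 6.277 g.
Product at 60.8% available Cl: 6.277 / 0.608 = 10.32 g.

10.3 g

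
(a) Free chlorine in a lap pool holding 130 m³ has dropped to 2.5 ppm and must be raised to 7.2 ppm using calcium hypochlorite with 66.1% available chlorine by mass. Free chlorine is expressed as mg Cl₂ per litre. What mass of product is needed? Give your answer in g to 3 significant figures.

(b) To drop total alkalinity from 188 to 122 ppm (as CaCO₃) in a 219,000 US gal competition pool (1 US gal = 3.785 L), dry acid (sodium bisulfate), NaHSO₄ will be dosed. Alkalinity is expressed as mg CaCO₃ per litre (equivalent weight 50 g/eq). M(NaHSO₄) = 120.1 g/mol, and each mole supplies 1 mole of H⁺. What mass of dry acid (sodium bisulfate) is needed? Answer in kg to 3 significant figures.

(a) Volume: 130 m³ = 130,000 L.
(a) Chlorine deficit: 7.2 − 2.5 = 4.7 ppm = 4.7 mg/L as Cl₂.
(a) Cl₂ equivalent needed: 4.7 mg/L × 130,000 L = 611,000 mg = 611 g.
(a) Product at 66.1% available chlorine: 611 / 0.661 = 924.4 g.

(b) Volume: 219,000 US gal × 3.785 L/gal = 828,915 L.
(b) Alkalinity to neutralize: (188 − 122) = 66 mg/L as CaCO₃ × 828,915 L = 54,710 g as CaCO₃.
(b) Equivalents of H⁺ required: 54,710 ÷ 50 g/eq = 1094 eq = 1094 mol NaHSO₄.
(b) Mass of NaHSO₄: 1094 × 120.1 = 131,400 g.

(a) 924 g; (b) 131 kg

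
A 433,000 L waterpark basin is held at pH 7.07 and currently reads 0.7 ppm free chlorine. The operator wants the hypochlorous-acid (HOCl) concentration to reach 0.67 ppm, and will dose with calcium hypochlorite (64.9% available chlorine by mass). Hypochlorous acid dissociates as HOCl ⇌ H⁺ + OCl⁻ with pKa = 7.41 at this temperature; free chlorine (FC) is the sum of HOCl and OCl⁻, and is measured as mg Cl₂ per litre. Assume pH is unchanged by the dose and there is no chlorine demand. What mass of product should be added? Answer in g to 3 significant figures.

184 g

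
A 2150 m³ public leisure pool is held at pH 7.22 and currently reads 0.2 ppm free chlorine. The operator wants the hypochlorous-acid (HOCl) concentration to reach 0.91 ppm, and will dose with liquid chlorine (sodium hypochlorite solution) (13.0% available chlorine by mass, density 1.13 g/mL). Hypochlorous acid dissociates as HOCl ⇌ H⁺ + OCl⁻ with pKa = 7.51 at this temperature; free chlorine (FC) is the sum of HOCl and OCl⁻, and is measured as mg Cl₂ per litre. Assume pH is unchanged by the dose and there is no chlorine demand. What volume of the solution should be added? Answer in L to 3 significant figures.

17.2 L

Volume: 2150 m³ = 2,150,000 L.
[OCl⁻]/[HOCl] = 10^(pH − pKa) = 10^(7.22 − 7.51) = 0.5129; fraction as HOCl = 1/(1 + 0.5129) = 0.661.
Free chlorine required for 0.91 ppm HOCl: 0.91 / 0.661 = 1.377 ppm.
FC to add: 1.377 − 0.2 = 1.177 mg/L as Cl₂.
Cl₂ equivalent: 1.177 mg/L × 2,150,000 L = 2530 g.
Product at 13.0% available Cl: 2530 / 0.13 = 19,460 g.
Volume: 19,460 g ÷ 1.13 g/mL = 17,220 mL.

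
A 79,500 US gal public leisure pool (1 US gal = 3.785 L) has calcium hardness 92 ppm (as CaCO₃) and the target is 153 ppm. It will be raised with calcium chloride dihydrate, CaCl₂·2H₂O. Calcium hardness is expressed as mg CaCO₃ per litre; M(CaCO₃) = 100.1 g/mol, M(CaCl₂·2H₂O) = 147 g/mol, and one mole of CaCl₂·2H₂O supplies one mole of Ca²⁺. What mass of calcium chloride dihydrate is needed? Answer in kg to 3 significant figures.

Volume: 79,500 US gal × 3.785 L/gal = 300,908 L.
Hardness to add: (153 − 92) = 61 mg/L as CaCO₃ × 300,908 L = 18,360 g as CaCO₃.
Moles of Ca²⁺ (1 mol Ca²⁺ ≡ 1 mol CaCO₃): 18,360 / 100.1 g/mol = 183.4 mol.
Mass of CaCl₂·2H₂O: 183.4 × 147 = 26,960 g.

27.0 kg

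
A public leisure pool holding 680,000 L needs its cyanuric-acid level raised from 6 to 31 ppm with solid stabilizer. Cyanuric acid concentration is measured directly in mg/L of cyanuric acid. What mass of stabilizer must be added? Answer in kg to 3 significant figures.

17.0 kg

CYA to add: (31 − 6) = 25 mg/L × 680,000 L = 17,000 g cyanuric acid.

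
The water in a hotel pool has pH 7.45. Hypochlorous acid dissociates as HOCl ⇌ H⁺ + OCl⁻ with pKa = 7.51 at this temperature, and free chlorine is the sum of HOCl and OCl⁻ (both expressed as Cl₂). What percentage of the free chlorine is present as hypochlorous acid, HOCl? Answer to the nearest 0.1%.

[OCl⁻]/[HOCl] = 10^(pH − pKa) = 10^(7.45 − 7.51) = 10^-0.06 = 0.871.
Fraction as HOCl = 1 / (1 + 0.871) = 0.5345.

53.4%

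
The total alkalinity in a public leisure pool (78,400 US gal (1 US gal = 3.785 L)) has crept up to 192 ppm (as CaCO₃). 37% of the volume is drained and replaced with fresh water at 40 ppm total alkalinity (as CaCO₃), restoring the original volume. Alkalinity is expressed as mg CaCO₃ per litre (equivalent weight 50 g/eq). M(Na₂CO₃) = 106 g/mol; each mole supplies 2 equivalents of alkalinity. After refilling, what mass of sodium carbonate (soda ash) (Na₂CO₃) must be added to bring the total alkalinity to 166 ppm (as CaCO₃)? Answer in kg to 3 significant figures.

9.51 kg

Volume: 78,400 US gal × 3.785 L/gal = 296,744 L.
After draining 37% and refilling: 192 × 0.63 + 40 × 0.37 = 135.76 ppm.
Deficit to target: 166 − 135.76 = 30.24 mg/L.
As CaCO₃: 30.24 mg/L × 296,744 L = 8974 g; ÷ 50 g/eq ÷ 2 = 89.74 mol Na₂CO₃.
Mass: 89.74 × 106 = 9512 g.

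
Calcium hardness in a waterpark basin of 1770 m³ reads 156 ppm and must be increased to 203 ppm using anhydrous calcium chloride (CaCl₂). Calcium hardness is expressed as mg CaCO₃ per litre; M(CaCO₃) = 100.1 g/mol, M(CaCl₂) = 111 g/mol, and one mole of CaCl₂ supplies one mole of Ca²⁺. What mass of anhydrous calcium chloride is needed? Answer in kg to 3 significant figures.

Volume: 1770 m³ = 1,770,000 L.
Hardness to add: (203 − 156) = 47 mg/L as CaCO₃ × 1,770,000 L = 83,190 g as CaCO₃.
Moles of Ca²⁺ (1 mol Ca²⁺ ≡ 1 mol CaCO₃): 83,190 / 100.1 g/mol = 831.1 mol.
Mass of CaCl₂: 831.1 × 111 = 92,250 g.

92.2 kg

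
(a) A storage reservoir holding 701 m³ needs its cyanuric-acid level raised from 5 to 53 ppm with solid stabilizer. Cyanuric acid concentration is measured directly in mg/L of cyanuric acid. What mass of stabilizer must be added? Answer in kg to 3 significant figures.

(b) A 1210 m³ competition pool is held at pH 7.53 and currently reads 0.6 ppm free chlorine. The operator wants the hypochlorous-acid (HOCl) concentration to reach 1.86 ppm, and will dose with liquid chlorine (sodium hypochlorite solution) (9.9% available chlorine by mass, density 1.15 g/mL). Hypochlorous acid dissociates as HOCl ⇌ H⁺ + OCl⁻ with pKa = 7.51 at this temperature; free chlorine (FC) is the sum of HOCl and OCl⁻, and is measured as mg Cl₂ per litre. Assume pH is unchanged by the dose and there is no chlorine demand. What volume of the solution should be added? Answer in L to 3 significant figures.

(a) 33.6 kg; (b) 34.1 L

(a) Volume: 701 m³ = 701,000 L.
(a) CYA to add: (53 − 5) = 48 mg/L × 701,000 L = 33,650 g cyanuric acid.

(b) Volume: 1210 m³ = 1,210,000 L.
(b) [OCl⁻]/[HOCl] = 10^(pH − pKa) = 10^(7.53 − 7.51) = 1.047; fraction as HOCl = 1/(1 + 1.047) = 0.4885.
(b) Free chlorine required for 1.86 ppm HOCl: 1.86 / 0.4885 = 3.808 ppm.
(b) FC to add: 3.808 − 0.6 = 3.208 mg/L as Cl₂.
(b) Cl₂ equivalent: 3.208 mg/L × 1,210,000 L = 3881 g.
(b) Product at 9.9% available Cl: 3881 / 0.099 = 39,200 g.
(b) Volume: 39,200 g ÷ 1.15 g/mL = 34,090 mL.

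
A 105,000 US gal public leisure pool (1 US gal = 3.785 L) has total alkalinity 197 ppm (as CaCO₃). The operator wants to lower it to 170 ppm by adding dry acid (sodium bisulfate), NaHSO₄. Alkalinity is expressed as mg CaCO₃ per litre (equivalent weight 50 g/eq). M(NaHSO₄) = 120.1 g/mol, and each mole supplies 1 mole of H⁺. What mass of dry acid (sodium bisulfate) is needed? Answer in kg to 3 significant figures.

Volume: 105,000 US gal × 3.785 L/gal = 397,425 L.
Alkalinity to neutralize: (197 − 170) = 27 mg/L as CaCO₃ × 397,425 L = 10,730 g as CaCO₃.
Equivalents of H⁺ required: 10,730 ÷ 50 g/eq = 214.6 eq = 214.6 mol NaHSO₄.
Mass of NaHSO₄: 214.6 × 120.1 = 25,770 g.

25.8 kg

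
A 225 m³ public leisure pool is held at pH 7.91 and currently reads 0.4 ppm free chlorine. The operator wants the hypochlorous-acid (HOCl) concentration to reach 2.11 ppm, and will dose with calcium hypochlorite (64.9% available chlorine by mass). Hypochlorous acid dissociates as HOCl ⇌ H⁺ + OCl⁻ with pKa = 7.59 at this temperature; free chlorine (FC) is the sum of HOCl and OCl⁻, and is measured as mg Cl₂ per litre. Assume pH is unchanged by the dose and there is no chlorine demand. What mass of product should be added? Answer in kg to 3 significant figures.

Volume: 225 m³ = 225,000 L.
[OCl⁻]/[HOCl] = 10^(pH − pKa) = 10^(7.91 − 7.59) = 2.089; fraction as HOCl = 1/(1 + 2.089) = 0.3237.
Free chlorine required for 2.11 ppm HOCl: 2.11 / 0.3237 = 6.518 ppm.
FC to add: 6.518 − 0.4 = 6.118 mg/L as Cl₂.
Cl₂ equivalent: 6.118 mg/L × 225,000 L = 1377 g.
Product at 64.9% available Cl: 1377 / 0.649 = 2121 g.

2.12 kg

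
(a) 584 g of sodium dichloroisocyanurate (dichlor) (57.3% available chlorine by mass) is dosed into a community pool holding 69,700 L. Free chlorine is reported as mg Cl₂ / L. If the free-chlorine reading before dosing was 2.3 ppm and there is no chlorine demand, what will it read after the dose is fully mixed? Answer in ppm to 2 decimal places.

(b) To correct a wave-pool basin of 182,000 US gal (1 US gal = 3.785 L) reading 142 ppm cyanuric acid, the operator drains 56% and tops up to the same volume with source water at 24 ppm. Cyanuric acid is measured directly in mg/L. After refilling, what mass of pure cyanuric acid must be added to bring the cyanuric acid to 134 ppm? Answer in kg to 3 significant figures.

(a) Available chlorine delivered: 584 g × 0.573 = 334.6 g as Cl₂.
(a) Concentration rise: 334.6 g / 69,700 L = 4.801 mg/L = 4.80 ppm.
(a) Final FC: 2.3 + 4.80 = 7.10 ppm.

(b) Volume: 182,000 US gal × 3.785 L/gal = 688,870 L.
(b) After draining 56% and refilling: 142 × 0.44 + 24 × 0.56 = 75.92 ppm.
(b) Deficit to target: 134 − 75.92 = 58.08 mg/L.
(b) Mass: 58.08 mg/L × 688,870 L = 40,010 g cyanuric acid.

(a) 7.10 ppm; (b) 40.0 kg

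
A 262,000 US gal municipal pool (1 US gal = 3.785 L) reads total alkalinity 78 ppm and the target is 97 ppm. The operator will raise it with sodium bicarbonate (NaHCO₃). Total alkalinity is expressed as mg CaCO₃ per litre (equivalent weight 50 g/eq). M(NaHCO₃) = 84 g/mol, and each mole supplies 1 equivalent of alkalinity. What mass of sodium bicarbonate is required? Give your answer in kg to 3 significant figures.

Volume: 262,000 US gal × 3.785 L/gal = 991,670 L.
Alkalinity to add: (97 − 78) = 19 mg/L as CaCO₃ × 991,670 L = 18,840 g as CaCO₃.
Equivalents: 18,840 g ÷ 50 g/eq = 376.8 eq.
NaHCO₃ supplies 1 eq per mole → 376.8 mol.
Mass: 376.8 mol × 84 g/mol = 31,650 g.

31.7 kg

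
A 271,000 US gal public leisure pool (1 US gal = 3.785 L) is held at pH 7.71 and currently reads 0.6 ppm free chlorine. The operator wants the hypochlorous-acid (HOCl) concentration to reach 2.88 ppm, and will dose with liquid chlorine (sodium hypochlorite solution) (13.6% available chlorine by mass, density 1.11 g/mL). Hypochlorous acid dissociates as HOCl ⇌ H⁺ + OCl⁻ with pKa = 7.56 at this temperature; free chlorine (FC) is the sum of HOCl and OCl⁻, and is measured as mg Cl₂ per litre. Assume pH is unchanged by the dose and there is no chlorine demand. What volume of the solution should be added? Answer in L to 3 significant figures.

43.1 L

Volume: 271,000 US gal × 3.785 L/gal = 1,025,735 L.
[OCl⁻]/[HOCl] = 10^(pH − pKa) = 10^(7.71 − 7.56) = 1.413; fraction as HOCl = 1/(1 + 1.413) = 0.4145.
Free chlorine required for 2.88 ppm HOCl: 2.88 / 0.4145 = 6.948 ppm.
FC to add: 6.948 − 0.6 = 6.348 mg/L as Cl₂.
Cl₂ equivalent: 6.348 mg/L × 1,025,735 L = 6511 g.
Product at 13.6% available Cl: 6511 / 0.136 = 47,880 g.
Volume: 47,880 g ÷ 1.11 g/mL = 43,130 mL.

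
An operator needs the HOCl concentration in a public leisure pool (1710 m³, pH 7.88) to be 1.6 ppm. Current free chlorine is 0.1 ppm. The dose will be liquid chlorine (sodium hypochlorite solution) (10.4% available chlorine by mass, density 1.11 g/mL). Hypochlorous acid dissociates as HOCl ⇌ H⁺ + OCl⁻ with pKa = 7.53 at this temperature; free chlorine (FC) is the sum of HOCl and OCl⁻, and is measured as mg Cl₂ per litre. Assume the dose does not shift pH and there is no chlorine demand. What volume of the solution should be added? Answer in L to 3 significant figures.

Volume: 1710 m³ = 1,710,000 L.
[OCl⁻]/[HOCl] = 10^(pH − pKa) = 10^(7.88 − 7.53) = 2.239; fraction as HOCl = 1/(1 + 2.239) = 0.3088.
Free chlorine required for 1.6 ppm HOCl: 1.6 / 0.3088 = 5.182 ppm.
FC to add: 5.182 − 0.1 = 5.082 mg/L as Cl₂.
Cl₂ equivalent: 5.082 mg/L × 1,710,000 L = 8690 g.
Product at 10.4% available Cl: 8690 / 0.104 = 83,560 g.
Volume: 83,560 g ÷ 1.11 g/mL = 75,280 mL.

75.3 L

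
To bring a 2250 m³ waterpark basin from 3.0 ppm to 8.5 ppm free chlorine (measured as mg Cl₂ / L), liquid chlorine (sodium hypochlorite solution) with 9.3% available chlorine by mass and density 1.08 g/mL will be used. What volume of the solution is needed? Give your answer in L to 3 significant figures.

Volume: 2250 m³ = 2,250,000 L.
Chlorine deficit: 8.5 − 3.0 = 5.5 ppm = 5.5 mg/L as Cl₂.
Cl₂ equivalent needed: 5.5 mg/L × 2,250,000 L = 12,380,000 mg = 12,380 g.
Product at 9.3% available chlorine: 12,380 / 0.093 = 133,100 g.
Volume at density 1.08 g/mL: 133,100 g ÷ 1.08 g/mL = 123,200 mL.

123 L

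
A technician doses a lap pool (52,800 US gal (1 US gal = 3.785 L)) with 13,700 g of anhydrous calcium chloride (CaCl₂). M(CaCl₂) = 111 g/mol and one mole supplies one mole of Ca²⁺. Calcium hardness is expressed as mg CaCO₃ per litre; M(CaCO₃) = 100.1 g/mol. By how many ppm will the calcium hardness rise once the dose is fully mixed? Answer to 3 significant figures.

61.8 ppm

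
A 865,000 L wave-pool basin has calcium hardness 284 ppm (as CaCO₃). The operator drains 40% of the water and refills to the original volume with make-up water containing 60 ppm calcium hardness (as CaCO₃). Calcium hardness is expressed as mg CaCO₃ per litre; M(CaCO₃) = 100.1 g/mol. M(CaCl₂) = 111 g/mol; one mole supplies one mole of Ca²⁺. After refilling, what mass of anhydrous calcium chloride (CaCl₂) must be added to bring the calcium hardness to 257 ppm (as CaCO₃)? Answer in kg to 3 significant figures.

After draining 40% and refilling: 284 × 0.60 + 60 × 0.40 = 194.4 ppm.
Deficit to target: 257 − 194.4 = 62.6 mg/L.
As CaCO₃: 62.6 mg/L × 865,000 L = 54,150 g; ÷ 100.1 = 540.9 mol Ca²⁺.
Mass: 540.9 × 111 = 60,050 g.

60.0 kg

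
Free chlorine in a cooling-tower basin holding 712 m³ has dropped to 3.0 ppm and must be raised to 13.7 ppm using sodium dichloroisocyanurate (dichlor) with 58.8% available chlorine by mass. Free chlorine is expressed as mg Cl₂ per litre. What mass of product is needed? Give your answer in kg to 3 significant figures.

Volume: 712 m³ = 712,000 L.
Chlorine deficit: 13.7 − 3.0 = 10.7 ppm = 10.7 mg/L as Cl₂.
Cl₂ equivalent needed: 10.7 mg/L × 712,000 L = 7,618,000 mg = 7618 g.
Product at 58.8% available chlorine: 7618 / 0.588 = 12,960 g.

13.0 kg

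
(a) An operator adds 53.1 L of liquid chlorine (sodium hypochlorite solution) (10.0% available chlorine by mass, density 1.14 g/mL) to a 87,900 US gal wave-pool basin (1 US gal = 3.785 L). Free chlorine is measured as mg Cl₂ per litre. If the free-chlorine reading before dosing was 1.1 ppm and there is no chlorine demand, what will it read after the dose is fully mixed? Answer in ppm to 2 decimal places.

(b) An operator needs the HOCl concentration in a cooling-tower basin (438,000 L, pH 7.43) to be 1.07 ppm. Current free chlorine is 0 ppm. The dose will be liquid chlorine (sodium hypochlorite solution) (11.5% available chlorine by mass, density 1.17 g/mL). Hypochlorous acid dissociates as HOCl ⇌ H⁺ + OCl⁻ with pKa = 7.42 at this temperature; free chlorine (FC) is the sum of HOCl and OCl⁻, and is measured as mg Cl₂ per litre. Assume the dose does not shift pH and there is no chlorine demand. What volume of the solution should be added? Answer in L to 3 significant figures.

(a) 19.29 ppm; (b) 7.05 L

(a) Volume: 87,900 US gal × 3.785 L/gal = 332,702 L.
(a) Mass of solution: 53.1 L × 1000 mL/L × 1.14 g/mL = 60,530 g.
(a) Available chlorine delivered: 60,530 g × 0.1 = 6053 g as Cl₂.
(a) Concentration rise: 6053 g / 332,702 L = 18.19 mg/L = 18.19 ppm.
(a) Final FC: 1.1 + 18.19 = 19.29 ppm.

(b) [OCl⁻]/[HOCl] = 10^(pH − pKa) = 10^(7.43 − 7.42) = 1.023; fraction as HOCl = 1/(1 + 1.023) = 0.4942.
(b) Free chlorine required for 1.07 ppm HOCl: 1.07 / 0.4942 = 2.165 ppm.
(b) FC to add: 2.165 − 0 = 2.165 mg/L as Cl₂.
(b) Cl₂ equivalent: 2.165 mg/L × 438,000 L = 948.2 g.
(b) Product at 11.5% available Cl: 948.2 / 0.115 = 8246 g.
(b) Volume: 8246 g ÷ 1.17 g/mL = 7047 mL.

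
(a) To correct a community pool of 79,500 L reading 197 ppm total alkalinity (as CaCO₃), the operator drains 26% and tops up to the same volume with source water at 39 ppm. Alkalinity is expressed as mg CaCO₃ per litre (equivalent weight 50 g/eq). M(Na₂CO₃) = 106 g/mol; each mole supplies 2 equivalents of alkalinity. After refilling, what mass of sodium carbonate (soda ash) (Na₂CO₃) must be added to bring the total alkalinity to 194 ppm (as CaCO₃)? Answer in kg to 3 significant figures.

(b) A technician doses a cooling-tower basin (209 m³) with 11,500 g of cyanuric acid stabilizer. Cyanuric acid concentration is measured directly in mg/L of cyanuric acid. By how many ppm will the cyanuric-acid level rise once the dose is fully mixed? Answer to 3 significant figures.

(a) 3.21 kg; (b) 55.0 ppm

(a) After draining 26% and refilling: 197 × 0.74 + 39 × 0.26 = 155.92 ppm.
(a) Deficit to target: 194 − 155.92 = 38.08 mg/L.
(a) As CaCO₃: 38.08 mg/L × 79,500 L = 3027 g; ÷ 50 g/eq ÷ 2 = 30.27 mol Na₂CO₃.
(a) Mass: 30.27 × 106 = 3209 g.

(b) Volume: 209 m³ = 209,000 L.
(b) Rise: 11,500 g / 209,000 L × 1000 = 55.02 mg/L.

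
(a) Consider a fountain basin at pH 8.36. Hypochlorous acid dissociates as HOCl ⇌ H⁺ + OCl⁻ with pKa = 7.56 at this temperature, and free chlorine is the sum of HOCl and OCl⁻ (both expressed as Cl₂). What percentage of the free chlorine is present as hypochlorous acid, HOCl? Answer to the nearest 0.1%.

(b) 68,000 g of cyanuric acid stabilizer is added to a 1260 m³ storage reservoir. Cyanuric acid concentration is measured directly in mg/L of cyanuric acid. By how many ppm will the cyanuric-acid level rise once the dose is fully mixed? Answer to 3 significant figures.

(a) 13.7%; (b) 54.0 ppm

(a) [OCl⁻]/[HOCl] = 10^(pH − pKa) = 10^(8.36 − 7.56) = 10^0.80 = 6.31.
(a) Fraction as HOCl = 1 / (1 + 6.31) = 0.1368.

(b) Volume: 1260 m³ = 1,260,000 L.
(b) Rise: 68,000 g / 1,260,000 L × 1000 = 53.97 mg/L.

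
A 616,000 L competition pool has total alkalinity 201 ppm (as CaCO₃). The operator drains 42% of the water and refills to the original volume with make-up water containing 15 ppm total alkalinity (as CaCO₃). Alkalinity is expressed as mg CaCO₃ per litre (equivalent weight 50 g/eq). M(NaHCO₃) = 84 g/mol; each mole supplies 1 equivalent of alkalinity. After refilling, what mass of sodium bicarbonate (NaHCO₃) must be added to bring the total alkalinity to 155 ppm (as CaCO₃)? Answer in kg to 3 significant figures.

33.2 kg

After draining 42% and refilling: 201 × 0.58 + 15 × 0.42 = 122.88 ppm.
Deficit to target: 155 − 122.88 = 32.12 mg/L.
As CaCO₃: 32.12 mg/L × 616,000 L = 19,790 g; ÷ 50 g/eq ÷ 1 = 395.7 mol NaHCO₃.
Mass: 395.7 × 84 = 33,240 g.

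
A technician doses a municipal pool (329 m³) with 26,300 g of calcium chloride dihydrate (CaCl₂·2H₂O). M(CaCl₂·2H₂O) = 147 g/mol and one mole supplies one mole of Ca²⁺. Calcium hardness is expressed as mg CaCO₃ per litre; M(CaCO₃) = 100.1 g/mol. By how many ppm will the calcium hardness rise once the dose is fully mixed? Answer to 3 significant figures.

54.4 ppm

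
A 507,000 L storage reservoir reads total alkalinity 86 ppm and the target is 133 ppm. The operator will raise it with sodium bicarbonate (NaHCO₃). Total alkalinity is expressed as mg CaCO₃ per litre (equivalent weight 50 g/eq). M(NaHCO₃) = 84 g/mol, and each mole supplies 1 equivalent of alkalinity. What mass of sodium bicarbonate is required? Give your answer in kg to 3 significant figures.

Alkalinity to add: (133 − 86) = 47 mg/L as CaCO₃ × 507,000 L = 23,830 g as CaCO₃.
Equivalents: 23,830 g ÷ 50 g/eq = 476.6 eq.
NaHCO₃ supplies 1 eq per mole → 476.6 mol.
Mass: 476.6 mol × 84 g/mol = 40,030 g.

40.0 kg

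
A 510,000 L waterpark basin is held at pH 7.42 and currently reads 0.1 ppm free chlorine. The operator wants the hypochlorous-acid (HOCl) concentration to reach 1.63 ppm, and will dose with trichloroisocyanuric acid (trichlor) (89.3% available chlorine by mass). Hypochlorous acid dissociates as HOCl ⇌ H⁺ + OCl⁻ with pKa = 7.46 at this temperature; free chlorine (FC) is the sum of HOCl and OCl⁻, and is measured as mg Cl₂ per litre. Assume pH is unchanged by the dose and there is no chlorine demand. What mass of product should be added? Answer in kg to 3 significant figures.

1.72 kg

[OCl⁻]/[HOCl] = 10^(pH − pKa) = 10^(7.42 − 7.46) = 0.912; fraction as HOCl = 1/(1 + 0.912) = 0.523.
Free chlorine required for 1.63 ppm HOCl: 1.63 / 0.523 = 3.117 ppm.
FC to add: 3.117 − 0.1 = 3.017 mg/L as Cl₂.
Cl₂ equivalent: 3.017 mg/L × 510,000 L = 1538 g.
Product at 89.3% available Cl: 1538 / 0.893 = 1723 g.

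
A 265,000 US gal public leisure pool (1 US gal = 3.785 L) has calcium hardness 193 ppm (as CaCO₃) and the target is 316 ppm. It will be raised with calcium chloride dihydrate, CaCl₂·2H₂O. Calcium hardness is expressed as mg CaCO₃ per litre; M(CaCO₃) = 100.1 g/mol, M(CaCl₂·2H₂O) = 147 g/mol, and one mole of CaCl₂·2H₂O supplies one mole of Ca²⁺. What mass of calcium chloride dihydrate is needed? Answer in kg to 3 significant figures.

181 kg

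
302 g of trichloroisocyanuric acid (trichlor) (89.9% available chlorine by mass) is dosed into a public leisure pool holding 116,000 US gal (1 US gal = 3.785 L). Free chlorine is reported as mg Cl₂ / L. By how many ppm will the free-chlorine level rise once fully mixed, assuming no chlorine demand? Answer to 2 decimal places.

0.62 ppm

Volume: 116,000 US gal × 3.785 L/gal = 439,060 L.
Available chlorine delivered: 302 g × 0.899 = 271.5 g as Cl₂.
Concentration rise: 271.5 g / 439,060 L = 0.6184 mg/L = 0.62 ppm.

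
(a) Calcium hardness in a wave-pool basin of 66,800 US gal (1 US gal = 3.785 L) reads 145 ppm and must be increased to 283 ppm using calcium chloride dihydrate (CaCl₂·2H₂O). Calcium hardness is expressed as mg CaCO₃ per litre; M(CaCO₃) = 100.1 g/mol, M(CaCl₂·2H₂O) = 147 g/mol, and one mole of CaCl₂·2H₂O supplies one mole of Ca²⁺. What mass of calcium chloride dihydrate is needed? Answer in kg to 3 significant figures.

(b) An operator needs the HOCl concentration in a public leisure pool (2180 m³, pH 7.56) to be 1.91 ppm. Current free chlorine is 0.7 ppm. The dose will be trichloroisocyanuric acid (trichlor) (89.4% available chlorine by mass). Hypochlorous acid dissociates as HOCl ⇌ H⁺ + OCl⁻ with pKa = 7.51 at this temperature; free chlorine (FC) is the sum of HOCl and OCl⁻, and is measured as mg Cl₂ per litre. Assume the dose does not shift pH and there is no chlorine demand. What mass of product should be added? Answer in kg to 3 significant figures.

(a) Volume: 66,800 US gal × 3.785 L/gal = 252,838 L.
(a) Hardness to add: (283 − 145) = 138 mg/L as CaCO₃ × 252,838 L = 34,890 g as CaCO₃.
(a) Moles of Ca²⁺ (1 mol Ca²⁺ ≡ 1 mol CaCO₃): 34,890 / 100.1 g/mol = 348.6 mol.
(a) Mass of CaCl₂·2H₂O: 348.6 × 147 = 51,240 g.

(b) Volume: 2180 m³ = 2,180,000 L.
(b) [OCl⁻]/[HOCl] = 10^(pH − pKa) = 10^(7.56 − 7.51) = 1.122; fraction as HOCl = 1/(1 + 1.122) = 0.4712.
(b) Free chlorine required for 1.91 ppm HOCl: 1.91 / 0.4712 = 4.053 ppm.
(b) FC to add: 4.053 − 0.7 = 3.353 mg/L as Cl₂.
(b) Cl₂ equivalent: 3.353 mg/L × 2,180,000 L = 7310 g.
(b) Product at 89.4% available Cl: 7310 / 0.894 = 8176 g.

(a) 51.2 kg; (b) 8.18 kg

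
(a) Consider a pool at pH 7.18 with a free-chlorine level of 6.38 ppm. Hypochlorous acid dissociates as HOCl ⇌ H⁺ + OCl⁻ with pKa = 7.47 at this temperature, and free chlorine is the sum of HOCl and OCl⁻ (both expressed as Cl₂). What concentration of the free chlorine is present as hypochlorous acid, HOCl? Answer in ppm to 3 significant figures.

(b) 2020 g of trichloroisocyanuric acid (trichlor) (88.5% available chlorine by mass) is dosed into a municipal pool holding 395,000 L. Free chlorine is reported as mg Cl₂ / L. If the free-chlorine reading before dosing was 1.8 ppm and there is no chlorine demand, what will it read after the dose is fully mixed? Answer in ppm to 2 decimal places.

(a) 4.22 ppm; (b) 6.33 ppm

(a) [OCl⁻]/[HOCl] = 10^(pH − pKa) = 10^(7.18 − 7.47) = 10^-0.29 = 0.5129.
(a) Fraction as HOCl = 1 / (1 + 0.5129) = 0.661.
(a) HOCl = 0.661 × 6.38 ppm = 4.217 ppm.

(b) Available chlorine delivered: 2020 g × 0.885 = 1788 g as Cl₂.
(b) Concentration rise: 1788 g / 395,000 L = 4.526 mg/L = 4.53 ppm.
(b) Final FC: 1.8 + 4.53 = 6.33 ppm.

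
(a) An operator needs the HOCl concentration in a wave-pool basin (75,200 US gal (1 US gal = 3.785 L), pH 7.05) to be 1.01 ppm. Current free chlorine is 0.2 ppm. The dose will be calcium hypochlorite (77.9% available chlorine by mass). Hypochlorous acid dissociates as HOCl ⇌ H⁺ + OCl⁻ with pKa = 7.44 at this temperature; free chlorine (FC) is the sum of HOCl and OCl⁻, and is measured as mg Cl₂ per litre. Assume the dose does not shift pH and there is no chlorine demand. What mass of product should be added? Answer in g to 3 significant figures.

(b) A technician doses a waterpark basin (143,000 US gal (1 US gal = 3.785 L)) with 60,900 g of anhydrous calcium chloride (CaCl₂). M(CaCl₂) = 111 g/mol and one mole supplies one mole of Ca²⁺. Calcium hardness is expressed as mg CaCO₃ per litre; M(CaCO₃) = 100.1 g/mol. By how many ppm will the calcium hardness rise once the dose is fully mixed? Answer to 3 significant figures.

(a) 446 g; (b) 101 ppm

(a) Volume: 75,200 US gal × 3.785 L/gal = 284,632 L.
(a) [OCl⁻]/[HOCl] = 10^(pH − pKa) = 10^(7.05 − 7.44) = 0.4074; fraction as HOCl = 1/(1 + 0.4074) = 0.7105.
(a) Free chlorine required for 1.01 ppm HOCl: 1.01 / 0.7105 = 1.421 ppm.
(a) FC to add: 1.421 − 0.2 = 1.221 mg/L as Cl₂.
(a) Cl₂ equivalent: 1.221 mg/L × 284,632 L = 347.7 g.
(a) Product at 77.9% available Cl: 347.7 / 0.779 = 446.3 g.

(b) Volume: 143,000 US gal × 3.785 L/gal = 541,255 L.
(b) Moles of Ca²⁺: 60,900 g ÷ 111 g/mol = 548.6 mol.
(b) As CaCO₃: 548.6 mol × 100.1 g/mol = 54,920 g.
(b) Rise: 54,920 g / 541,255 L × 1000 = 101.5 mg/L.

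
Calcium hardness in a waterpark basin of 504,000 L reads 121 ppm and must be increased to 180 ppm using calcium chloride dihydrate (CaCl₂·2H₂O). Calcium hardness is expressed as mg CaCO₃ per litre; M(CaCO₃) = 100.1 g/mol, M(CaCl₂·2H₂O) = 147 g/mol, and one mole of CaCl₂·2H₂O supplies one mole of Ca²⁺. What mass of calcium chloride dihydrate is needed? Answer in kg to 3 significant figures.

43.7 kg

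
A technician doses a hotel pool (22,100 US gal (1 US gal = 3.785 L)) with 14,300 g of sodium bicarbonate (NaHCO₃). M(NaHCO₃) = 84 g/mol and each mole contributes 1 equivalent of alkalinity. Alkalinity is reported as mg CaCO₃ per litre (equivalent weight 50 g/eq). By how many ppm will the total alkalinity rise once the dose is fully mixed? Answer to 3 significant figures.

Volume: 22,100 US gal × 3.785 L/gal = 83,648 L.
Moles of NaHCO₃: 14,300 g ÷ 84 g/mol = 170.2 mol → 170.2 eq of alkalinity.
As CaCO₃: 170.2 eq × 50 g/eq = 8512 g.
Rise: 8512 g / 83,648 L × 1000 = 101.8 mg/L.

102 ppm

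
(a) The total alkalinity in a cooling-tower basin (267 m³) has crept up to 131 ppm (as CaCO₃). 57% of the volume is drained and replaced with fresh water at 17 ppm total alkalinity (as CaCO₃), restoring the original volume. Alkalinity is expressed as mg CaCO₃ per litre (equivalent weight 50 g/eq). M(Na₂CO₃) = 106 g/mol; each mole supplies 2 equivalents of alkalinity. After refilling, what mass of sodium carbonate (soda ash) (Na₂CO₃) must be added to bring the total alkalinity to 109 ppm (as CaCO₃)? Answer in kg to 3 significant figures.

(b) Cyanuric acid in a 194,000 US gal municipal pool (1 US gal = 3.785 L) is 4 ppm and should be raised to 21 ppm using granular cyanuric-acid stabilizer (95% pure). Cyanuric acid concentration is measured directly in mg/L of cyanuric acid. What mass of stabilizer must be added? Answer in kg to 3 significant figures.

(a) 12.2 kg; (b) 13.1 kg

(a) Volume: 267 m³ = 267,000 L.
(a) After draining 57% and refilling: 131 × 0.43 + 17 × 0.57 = 66.02 ppm.
(a) Deficit to target: 109 − 66.02 = 42.98 mg/L.
(a) As CaCO₃: 42.98 mg/L × 267,000 L = 11,480 g; ÷ 50 g/eq ÷ 2 = 114.8 mol Na₂CO₃.
(a) Mass: 114.8 × 106 = 12,160 g.

(b) Volume: 194,000 US gal × 3.785 L/gal = 734,290 L.
(b) CYA to add: (21 − 4) = 17 mg/L × 734,290 L = 12,480 g cyanuric acid.
(b) At 95% purity: 12,480 / 0.95 = 13,140 g product.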